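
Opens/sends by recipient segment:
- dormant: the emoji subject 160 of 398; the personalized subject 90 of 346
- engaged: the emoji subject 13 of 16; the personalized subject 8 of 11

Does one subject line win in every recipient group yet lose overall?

Dormant: the emoji subject 160/398 = 40.2%, the personalized subject 90/346 = 26.0% → the emoji subject
Engaged: the emoji subject 13/16 = 81.2%, the personalized subject 8/11 = 72.7% → the emoji subject
Overall: the emoji subject 173/414 = 41.8%, the personalized subject 98/357 = 27.5% → the emoji subject
The emoji subject wins overall and in every recipient group — no reversal.

No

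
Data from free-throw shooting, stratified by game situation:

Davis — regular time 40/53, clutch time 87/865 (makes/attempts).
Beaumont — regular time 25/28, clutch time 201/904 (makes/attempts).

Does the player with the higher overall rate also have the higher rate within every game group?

Regular time: Davis 40/53 = 75.5%, Beaumont 25/28 = 89.3% → Beaumont
Clutch time: Davis 87/865 = 10.1%, Beaumont 201/904 = 22.2% → Beaumont
Overall: Davis 127/918 = 13.8%, Beaumont 226/932 = 24.2% → Beaumont
Beaumont wins overall and in every game group — no reversal.

Yes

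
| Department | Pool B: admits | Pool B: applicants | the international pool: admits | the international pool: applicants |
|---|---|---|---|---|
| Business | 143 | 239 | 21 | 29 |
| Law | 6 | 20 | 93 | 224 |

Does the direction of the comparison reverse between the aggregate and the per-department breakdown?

Yes

Business: Pool B 143/239 = 59.8%, the international pool 21/29 = 72.4% → the international pool
Law: Pool B 6/20 = 30.0%, the international pool 93/224 = 41.5% → the international pool
Overall: Pool B 149/259 = 57.5%, the international pool 114/253 = 45.1% → Pool B
The international pool wins each department group but Pool B wins overall — the comparison reverses. The international pool's applicants skew toward Law, which has a lower base rate.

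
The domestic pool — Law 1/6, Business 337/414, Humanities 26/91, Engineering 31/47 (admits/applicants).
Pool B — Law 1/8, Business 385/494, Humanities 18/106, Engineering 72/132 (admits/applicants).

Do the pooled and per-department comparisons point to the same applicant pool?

Yes

Law: the domestic pool 1/6 = 16.7%, Pool B 1/8 = 12.5% → the domestic pool
Business: the domestic pool 337/414 = 81.4%, Pool B 385/494 = 77.9% → the domestic pool
Humanities: the domestic pool 26/91 = 28.6%, Pool B 18/106 = 17.0% → the domestic pool
Engineering: the domestic pool 31/47 = 66.0%, Pool B 72/132 = 54.5% → the domestic pool
Overall: the domestic pool 395/558 = 70.8%, Pool B 476/740 = 64.3% → the domestic pool
The domestic pool wins overall and in every department group — no reversal.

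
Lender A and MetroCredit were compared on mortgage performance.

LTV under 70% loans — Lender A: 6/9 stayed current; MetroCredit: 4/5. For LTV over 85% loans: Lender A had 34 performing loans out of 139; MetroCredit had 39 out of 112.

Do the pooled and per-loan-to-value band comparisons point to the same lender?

Yes

LTV under 70%: Lender A 6/9 = 66.7%, MetroCredit 4/5 = 80.0% → MetroCredit
LTV over 85%: Lender A 34/139 = 24.5%, MetroCredit 39/112 = 34.8% → MetroCredit
Overall: Lender A 40/148 = 27.0%, MetroCredit 43/117 = 36.8% → MetroCredit
MetroCredit wins overall and in every loan-to-value group — no reversal.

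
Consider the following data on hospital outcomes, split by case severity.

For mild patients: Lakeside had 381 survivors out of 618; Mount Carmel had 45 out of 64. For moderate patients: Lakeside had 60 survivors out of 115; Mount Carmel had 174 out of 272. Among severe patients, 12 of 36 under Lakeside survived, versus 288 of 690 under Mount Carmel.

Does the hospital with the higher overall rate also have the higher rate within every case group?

No

Mild: Lakeside 381/618 = 61.7%, Mount Carmel 45/64 = 70.3% → Mount Carmel
Moderate: Lakeside 60/115 = 52.2%, Mount Carmel 174/272 = 64.0% → Mount Carmel
Severe: Lakeside 12/36 = 33.3%, Mount Carmel 288/690 = 41.7% → Mount Carmel
Overall: Lakeside 453/769 = 58.9%, Mount Carmel 507/1026 = 49.4% → Lakeside
Mount Carmel wins each case group but Lakeside wins overall — the comparison reverses. Mount Carmel's patients skew toward severe, which has a lower base rate.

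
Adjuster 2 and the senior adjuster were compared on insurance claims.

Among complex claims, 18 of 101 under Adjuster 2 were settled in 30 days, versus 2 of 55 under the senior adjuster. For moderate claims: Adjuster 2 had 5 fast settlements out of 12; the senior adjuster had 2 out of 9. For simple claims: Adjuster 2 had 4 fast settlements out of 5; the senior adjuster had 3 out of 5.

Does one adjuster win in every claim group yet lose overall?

No

Complex: Adjuster 2 18/101 = 17.8%, the senior adjuster 2/55 = 3.6% → Adjuster 2
Moderate: Adjuster 2 5/12 = 41.7%, the senior adjuster 2/9 = 22.2% → Adjuster 2
Simple: Adjuster 2 4/5 = 80.0%, the senior adjuster 3/5 = 60.0% → Adjuster 2
Overall: Adjuster 2 27/118 = 22.9%, the senior adjuster 7/69 = 10.1% → Adjuster 2
Adjuster 2 wins overall and in every claim group — no reversal.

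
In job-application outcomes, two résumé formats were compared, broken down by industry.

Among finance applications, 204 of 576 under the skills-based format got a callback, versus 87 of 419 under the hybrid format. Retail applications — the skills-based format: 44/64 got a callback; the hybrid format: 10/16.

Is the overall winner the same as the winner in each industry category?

Yes

Finance: the skills-based format 204/576 = 35.4%, the hybrid format 87/419 = 20.8% → the skills-based format
Retail: the skills-based format 44/64 = 68.8%, the hybrid format 10/16 = 62.5% → the skills-based format
Overall: the skills-based format 248/640 = 38.8%, the hybrid format 97/435 = 22.3% → the skills-based format
The skills-based format wins overall and in every industry group — no reversal.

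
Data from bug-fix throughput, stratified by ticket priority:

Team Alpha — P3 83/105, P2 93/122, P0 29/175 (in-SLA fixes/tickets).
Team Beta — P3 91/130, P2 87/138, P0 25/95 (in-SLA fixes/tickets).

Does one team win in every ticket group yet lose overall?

No

P3: Team Alpha 83/105 = 79.0%, Team Beta 91/130 = 70.0% → Team Alpha
P2: Team Alpha 93/122 = 76.2%, Team Beta 87/138 = 63.0% → Team Alpha
P0: Team Alpha 29/175 = 16.6%, Team Beta 25/95 = 26.3% → Team Beta
Overall: Team Alpha 205/402 = 51.0%, Team Beta 203/363 = 55.9% → Team Beta
Neither sweeps: Team Alpha wins 2 of 3 groups, Team Beta wins 1. Team Beta wins overall but not every group — no Simpson reversal.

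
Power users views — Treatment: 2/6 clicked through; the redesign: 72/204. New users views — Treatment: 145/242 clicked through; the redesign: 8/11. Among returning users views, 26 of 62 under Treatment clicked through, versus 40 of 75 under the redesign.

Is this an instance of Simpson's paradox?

Power users: Treatment 2/6 = 33.3%, the redesign 72/204 = 35.3% → the redesign
New users: Treatment 145/242 = 59.9%, the redesign 8/11 = 72.7% → the redesign
Returning users: Treatment 26/62 = 41.9%, the redesign 40/75 = 53.3% → the redesign
Overall: Treatment 173/310 = 55.8%, the redesign 120/290 = 41.4% → Treatment
The redesign wins each user group but Treatment wins overall — the comparison reverses. The redesign's views skew toward power users, which has a lower base rate.

Yes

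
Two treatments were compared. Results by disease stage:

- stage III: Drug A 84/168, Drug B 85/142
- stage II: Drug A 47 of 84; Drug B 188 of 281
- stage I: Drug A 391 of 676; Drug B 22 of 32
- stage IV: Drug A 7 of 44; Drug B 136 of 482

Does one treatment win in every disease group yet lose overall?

Stage III: Drug A 84/168 = 50.0%, Drug B 85/142 = 59.9% → Drug B
Stage II: Drug A 47/84 = 56.0%, Drug B 188/281 = 66.9% → Drug B
Stage I: Drug A 391/676 = 57.8%, Drug B 22/32 = 68.8% → Drug B
Stage IV: Drug A 7/44 = 15.9%, Drug B 136/482 = 28.2% → Drug B
Overall: Drug A 529/972 = 54.4%, Drug B 431/937 = 46.0% → Drug A
Drug B wins each disease group but Drug A wins overall — the comparison reverses. Drug B's patients skew toward stage IV, which has a lower base rate.

Yes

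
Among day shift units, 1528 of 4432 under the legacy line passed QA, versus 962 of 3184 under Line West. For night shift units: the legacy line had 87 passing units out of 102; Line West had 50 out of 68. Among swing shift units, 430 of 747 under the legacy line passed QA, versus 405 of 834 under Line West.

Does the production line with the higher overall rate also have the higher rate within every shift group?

Day shift: the legacy line 1528/4432 = 34.5%, Line West 962/3184 = 30.2% → the legacy line
Night shift: the legacy line 87/102 = 85.3%, Line West 50/68 = 73.5% → the legacy line
Swing shift: the legacy line 430/747 = 57.6%, Line West 405/834 = 48.6% → the legacy line
Overall: the legacy line 2045/5281 = 38.7%, Line West 1417/4086 = 34.7% → the legacy line
The legacy line wins overall and in every shift group — no reversal.

Yes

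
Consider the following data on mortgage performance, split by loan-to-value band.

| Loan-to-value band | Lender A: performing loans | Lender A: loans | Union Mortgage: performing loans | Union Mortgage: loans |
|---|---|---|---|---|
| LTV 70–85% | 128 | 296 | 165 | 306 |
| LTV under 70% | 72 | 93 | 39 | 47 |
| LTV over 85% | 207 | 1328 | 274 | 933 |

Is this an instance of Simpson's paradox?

LTV 70–85%: Lender A 128/296 = 43.2%, Union Mortgage 165/306 = 53.9% → Union Mortgage
LTV under 70%: Lender A 72/93 = 77.4%, Union Mortgage 39/47 = 83.0% → Union Mortgage
LTV over 85%: Lender A 207/1328 = 15.6%, Union Mortgage 274/933 = 29.4% → Union Mortgage
Overall: Lender A 407/1717 = 23.7%, Union Mortgage 478/1286 = 37.2% → Union Mortgage
Union Mortgage wins overall and in every loan-to-value group — no reversal.

No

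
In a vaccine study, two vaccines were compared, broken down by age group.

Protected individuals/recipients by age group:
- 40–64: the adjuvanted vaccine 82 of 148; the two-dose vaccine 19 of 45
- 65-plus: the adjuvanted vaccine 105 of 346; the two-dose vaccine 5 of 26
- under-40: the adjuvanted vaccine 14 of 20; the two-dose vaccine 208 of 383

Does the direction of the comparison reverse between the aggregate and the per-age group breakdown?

Yes

40–64: the adjuvanted vaccine 82/148 = 55.4%, the two-dose vaccine 19/45 = 42.2% → the adjuvanted vaccine
65-plus: the adjuvanted vaccine 105/346 = 30.3%, the two-dose vaccine 5/26 = 19.2% → the adjuvanted vaccine
Under-40: the adjuvanted vaccine 14/20 = 70.0%, the two-dose vaccine 208/383 = 54.3% → the adjuvanted vaccine
Overall: the adjuvanted vaccine 201/514 = 39.1%, the two-dose vaccine 232/454 = 51.1% → the two-dose vaccine
The adjuvanted vaccine wins each age group but the two-dose vaccine wins overall — the comparison reverses. The adjuvanted vaccine's recipients skew toward 65-plus, which has a lower base rate.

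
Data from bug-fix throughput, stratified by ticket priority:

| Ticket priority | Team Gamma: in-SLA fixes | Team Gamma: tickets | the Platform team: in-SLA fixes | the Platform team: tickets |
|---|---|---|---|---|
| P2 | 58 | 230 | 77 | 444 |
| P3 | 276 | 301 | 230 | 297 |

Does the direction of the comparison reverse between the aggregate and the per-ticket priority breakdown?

No

P2: Team Gamma 58/230 = 25.2%, the Platform team 77/444 = 17.3% → Team Gamma
P3: Team Gamma 276/301 = 91.7%, the Platform team 230/297 = 77.4% → Team Gamma
Overall: Team Gamma 334/531 = 62.9%, the Platform team 307/741 = 41.4% → Team Gamma
Team Gamma wins overall and in every ticket group — no reversal.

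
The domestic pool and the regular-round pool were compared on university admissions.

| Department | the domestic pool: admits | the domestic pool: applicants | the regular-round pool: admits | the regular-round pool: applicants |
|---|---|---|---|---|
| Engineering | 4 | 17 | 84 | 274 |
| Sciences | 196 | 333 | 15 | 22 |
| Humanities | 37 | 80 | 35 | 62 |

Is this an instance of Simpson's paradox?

Yes

Engineering: the domestic pool 4/17 = 23.5%, the regular-round pool 84/274 = 30.7% → the regular-round pool
Sciences: the domestic pool 196/333 = 58.9%, the regular-round pool 15/22 = 68.2% → the regular-round pool
Humanities: the domestic pool 37/80 = 46.2%, the regular-round pool 35/62 = 56.5% → the regular-round pool
Overall: the domestic pool 237/430 = 55.1%, the regular-round pool 134/358 = 37.4% → the domestic pool
The regular-round pool wins each department group but the domestic pool wins overall — the comparison reverses. The regular-round pool's applicants skew toward Engineering, which has a lower base rate.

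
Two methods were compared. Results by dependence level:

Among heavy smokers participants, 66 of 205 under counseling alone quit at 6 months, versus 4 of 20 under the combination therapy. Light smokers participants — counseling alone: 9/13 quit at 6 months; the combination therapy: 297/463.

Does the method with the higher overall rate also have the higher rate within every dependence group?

No

Heavy smokers: counseling alone 66/205 = 32.2%, the combination therapy 4/20 = 20.0% → counseling alone
Light smokers: counseling alone 9/13 = 69.2%, the combination therapy 297/463 = 64.1% → counseling alone
Overall: counseling alone 75/218 = 34.4%, the combination therapy 301/483 = 62.3% → the combination therapy
Counseling alone wins each dependence group but the combination therapy wins overall — the comparison reverses. Counseling alone's participants skew toward heavy smokers, which has a lower base rate.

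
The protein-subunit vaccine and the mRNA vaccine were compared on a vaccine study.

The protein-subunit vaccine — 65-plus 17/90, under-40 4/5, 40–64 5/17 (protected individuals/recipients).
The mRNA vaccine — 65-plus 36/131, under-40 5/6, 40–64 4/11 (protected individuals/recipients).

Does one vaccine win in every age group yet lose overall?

65-plus: the protein-subunit vaccine 17/90 = 18.9%, the mRNA vaccine 36/131 = 27.5% → the mRNA vaccine
Under-40: the protein-subunit vaccine 4/5 = 80.0%, the mRNA vaccine 5/6 = 83.3% → the mRNA vaccine
40–64: the protein-subunit vaccine 5/17 = 29.4%, the mRNA vaccine 4/11 = 36.4% → the mRNA vaccine
Overall: the protein-subunit vaccine 26/112 = 23.2%, the mRNA vaccine 45/148 = 30.4% → the mRNA vaccine
The mRNA vaccine wins overall and in every age group — no reversal.

No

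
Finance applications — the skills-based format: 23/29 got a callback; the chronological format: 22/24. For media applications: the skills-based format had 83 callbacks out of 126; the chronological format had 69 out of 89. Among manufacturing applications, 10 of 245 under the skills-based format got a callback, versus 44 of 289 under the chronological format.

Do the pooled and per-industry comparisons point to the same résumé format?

Yes

Finance: the skills-based format 23/29 = 79.3%, the chronological format 22/24 = 91.7% → the chronological format
Media: the skills-based format 83/126 = 65.9%, the chronological format 69/89 = 77.5% → the chronological format
Manufacturing: the skills-based format 10/245 = 4.1%, the chronological format 44/289 = 15.2% → the chronological format
Overall: the skills-based format 116/400 = 29.0%, the chronological format 135/402 = 33.6% → the chronological format
The chronological format wins overall and in every industry group — no reversal.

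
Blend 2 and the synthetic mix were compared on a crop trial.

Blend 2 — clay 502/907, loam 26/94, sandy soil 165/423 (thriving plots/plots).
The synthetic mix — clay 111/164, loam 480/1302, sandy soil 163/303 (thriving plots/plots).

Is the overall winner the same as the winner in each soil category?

Clay: Blend 2 502/907 = 55.3%, the synthetic mix 111/164 = 67.7% → the synthetic mix
Loam: Blend 2 26/94 = 27.7%, the synthetic mix 480/1302 = 36.9% → the synthetic mix
Sandy soil: Blend 2 165/423 = 39.0%, the synthetic mix 163/303 = 53.8% → the synthetic mix
Overall: Blend 2 693/1424 = 48.7%, the synthetic mix 754/1769 = 42.6% → Blend 2
The synthetic mix wins each soil group but Blend 2 wins overall — the comparison reverses. The synthetic mix's plots skew toward loam, which has a lower base rate.

No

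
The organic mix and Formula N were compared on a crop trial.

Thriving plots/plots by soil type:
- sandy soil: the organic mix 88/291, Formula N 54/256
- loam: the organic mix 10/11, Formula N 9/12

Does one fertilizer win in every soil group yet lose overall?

Sandy soil: the organic mix 88/291 = 30.2%, Formula N 54/256 = 21.1% → the organic mix
Loam: the organic mix 10/11 = 90.9%, Formula N 9/12 = 75.0% → the organic mix
Overall: the organic mix 98/302 = 32.5%, Formula N 63/268 = 23.5% → the organic mix
The organic mix wins overall and in every soil group — no reversal.

No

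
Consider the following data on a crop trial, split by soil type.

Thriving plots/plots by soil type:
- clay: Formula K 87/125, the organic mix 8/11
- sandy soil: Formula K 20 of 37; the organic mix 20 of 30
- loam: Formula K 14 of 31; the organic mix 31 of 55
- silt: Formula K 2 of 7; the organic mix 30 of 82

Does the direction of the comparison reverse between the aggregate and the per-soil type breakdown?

Clay: Formula K 87/125 = 69.6%, the organic mix 8/11 = 72.7% → the organic mix
Sandy soil: Formula K 20/37 = 54.1%, the organic mix 20/30 = 66.7% → the organic mix
Loam: Formula K 14/31 = 45.2%, the organic mix 31/55 = 56.4% → the organic mix
Silt: Formula K 2/7 = 28.6%, the organic mix 30/82 = 36.6% → the organic mix
Overall: Formula K 123/200 = 61.5%, the organic mix 89/178 = 50.0% → Formula K
The organic mix wins each soil group but Formula K wins overall — the comparison reverses. The organic mix's plots skew toward silt, which has a lower base rate.

Yes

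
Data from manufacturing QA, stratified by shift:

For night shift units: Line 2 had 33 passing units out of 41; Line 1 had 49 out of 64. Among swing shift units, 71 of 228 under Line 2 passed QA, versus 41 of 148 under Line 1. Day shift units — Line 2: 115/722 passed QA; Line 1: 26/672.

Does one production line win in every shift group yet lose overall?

No

Night shift: Line 2 33/41 = 80.5%, Line 1 49/64 = 76.6% → Line 2
Swing shift: Line 2 71/228 = 31.1%, Line 1 41/148 = 27.7% → Line 2
Day shift: Line 2 115/722 = 15.9%, Line 1 26/672 = 3.9% → Line 2
Overall: Line 2 219/991 = 22.1%, Line 1 116/884 = 13.1% → Line 2
Line 2 wins overall and in every shift group — no reversal.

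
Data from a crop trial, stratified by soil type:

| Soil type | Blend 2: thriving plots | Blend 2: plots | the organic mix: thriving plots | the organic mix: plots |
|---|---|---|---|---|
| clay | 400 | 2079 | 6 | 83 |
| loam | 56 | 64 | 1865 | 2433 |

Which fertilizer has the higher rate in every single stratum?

Clay: Blend 2 400/2079 = 19.2%, the organic mix 6/83 = 7.2% → Blend 2
Loam: Blend 2 56/64 = 87.5%, the organic mix 1865/2433 = 76.7% → Blend 2
Blend 2 has the higher rate in both groups.

Blend 2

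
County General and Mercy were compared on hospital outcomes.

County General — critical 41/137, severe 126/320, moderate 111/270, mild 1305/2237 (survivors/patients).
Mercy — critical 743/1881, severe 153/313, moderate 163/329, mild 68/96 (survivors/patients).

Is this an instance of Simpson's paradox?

Yes

Critical: County General 41/137 = 29.9%, Mercy 743/1881 = 39.5% → Mercy
Severe: County General 126/320 = 39.4%, Mercy 153/313 = 48.9% → Mercy
Moderate: County General 111/270 = 41.1%, Mercy 163/329 = 49.5% → Mercy
Mild: County General 1305/2237 = 58.3%, Mercy 68/96 = 70.8% → Mercy
Overall: County General 1583/2964 = 53.4%, Mercy 1127/2619 = 43.0% → County General
Mercy wins each case group but County General wins overall — the comparison reverses. Mercy's patients skew toward critical, which has a lower base rate.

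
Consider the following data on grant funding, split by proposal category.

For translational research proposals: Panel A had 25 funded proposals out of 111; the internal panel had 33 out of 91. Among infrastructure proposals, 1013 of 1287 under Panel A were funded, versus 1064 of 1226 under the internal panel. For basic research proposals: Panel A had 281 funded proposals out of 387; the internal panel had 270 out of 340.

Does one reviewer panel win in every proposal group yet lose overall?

Translational research: Panel A 25/111 = 22.5%, the internal panel 33/91 = 36.3% → the internal panel
Infrastructure: Panel A 1013/1287 = 78.7%, the internal panel 1064/1226 = 86.8% → the internal panel
Basic research: Panel A 281/387 = 72.6%, the internal panel 270/340 = 79.4% → the internal panel
Overall: Panel A 1319/1785 = 73.9%, the internal panel 1367/1657 = 82.5% → the internal panel
The internal panel wins overall and in every proposal group — no reversal.

No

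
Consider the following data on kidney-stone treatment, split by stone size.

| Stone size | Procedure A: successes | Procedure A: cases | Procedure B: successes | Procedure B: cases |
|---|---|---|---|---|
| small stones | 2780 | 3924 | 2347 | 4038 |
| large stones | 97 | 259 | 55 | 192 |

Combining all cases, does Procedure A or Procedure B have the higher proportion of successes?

Procedure A

Small stones: Procedure A 2780/3924 = 70.8%, Procedure B 2347/4038 = 58.1% → Procedure A
Large stones: Procedure A 97/259 = 37.5%, Procedure B 55/192 = 28.6% → Procedure A
Overall: Procedure A 2877/4183 = 68.8%, Procedure B 2402/4230 = 56.8% → Procedure A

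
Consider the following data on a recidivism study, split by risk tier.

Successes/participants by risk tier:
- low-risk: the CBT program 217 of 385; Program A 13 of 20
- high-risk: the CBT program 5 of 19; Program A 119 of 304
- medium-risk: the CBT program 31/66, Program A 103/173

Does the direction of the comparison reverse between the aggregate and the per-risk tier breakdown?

Yes

Low-risk: the CBT program 217/385 = 56.4%, Program A 13/20 = 65.0% → Program A
High-risk: the CBT program 5/19 = 26.3%, Program A 119/304 = 39.1% → Program A
Medium-risk: the CBT program 31/66 = 47.0%, Program A 103/173 = 59.5% → Program A
Overall: the CBT program 253/470 = 53.8%, Program A 235/497 = 47.3% → the CBT program
Program A wins each risk group but the CBT program wins overall — the comparison reverses. Program A's participants skew toward high-risk, which has a lower base rate.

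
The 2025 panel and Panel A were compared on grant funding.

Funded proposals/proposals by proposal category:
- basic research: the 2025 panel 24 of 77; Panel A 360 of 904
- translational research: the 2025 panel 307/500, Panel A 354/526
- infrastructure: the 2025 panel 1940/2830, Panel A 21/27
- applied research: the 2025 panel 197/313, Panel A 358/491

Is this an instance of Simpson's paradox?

Basic research: the 2025 panel 24/77 = 31.2%, Panel A 360/904 = 39.8% → Panel A
Translational research: the 2025 panel 307/500 = 61.4%, Panel A 354/526 = 67.3% → Panel A
Infrastructure: the 2025 panel 1940/2830 = 68.6%, Panel A 21/27 = 77.8% → Panel A
Applied research: the 2025 panel 197/313 = 62.9%, Panel A 358/491 = 72.9% → Panel A
Overall: the 2025 panel 2468/3720 = 66.3%, Panel A 1093/1948 = 56.1% → the 2025 panel
Panel A wins each proposal group but the 2025 panel wins overall — the comparison reverses. Panel A's proposals skew toward basic research, which has a lower base rate.

Yes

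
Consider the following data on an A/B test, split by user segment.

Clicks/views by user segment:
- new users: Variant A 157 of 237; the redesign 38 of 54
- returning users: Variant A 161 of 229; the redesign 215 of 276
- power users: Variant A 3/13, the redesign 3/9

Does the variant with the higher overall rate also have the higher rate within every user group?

Yes

New users: Variant A 157/237 = 66.2%, the redesign 38/54 = 70.4% → the redesign
Returning users: Variant A 161/229 = 70.3%, the redesign 215/276 = 77.9% → the redesign
Power users: Variant A 3/13 = 23.1%, the redesign 3/9 = 33.3% → the redesign
Overall: Variant A 321/479 = 67.0%, the redesign 256/339 = 75.5% → the redesign
The redesign wins overall and in every user group — no reversal.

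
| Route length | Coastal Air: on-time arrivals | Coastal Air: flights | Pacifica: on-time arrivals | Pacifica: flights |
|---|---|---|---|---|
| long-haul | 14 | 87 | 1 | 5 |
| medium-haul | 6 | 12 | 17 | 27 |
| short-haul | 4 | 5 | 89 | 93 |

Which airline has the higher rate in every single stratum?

Long-haul: Coastal Air 14/87 = 16.1%, Pacifica 1/5 = 20.0% → Pacifica
Medium-haul: Coastal Air 6/12 = 50.0%, Pacifica 17/27 = 63.0% → Pacifica
Short-haul: Coastal Air 4/5 = 80.0%, Pacifica 89/93 = 95.7% → Pacifica
Pacifica has the higher rate in all 3 groups.

Pacifica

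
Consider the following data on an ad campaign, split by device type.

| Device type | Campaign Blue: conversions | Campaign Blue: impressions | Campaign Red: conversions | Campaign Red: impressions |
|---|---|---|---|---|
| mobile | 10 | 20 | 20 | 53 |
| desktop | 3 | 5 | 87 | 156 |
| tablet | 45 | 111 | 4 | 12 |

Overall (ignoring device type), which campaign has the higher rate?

Campaign Red

Mobile: Campaign Blue 10/20 = 50.0%, Campaign Red 20/53 = 37.7% → Campaign Blue
Desktop: Campaign Blue 3/5 = 60.0%, Campaign Red 87/156 = 55.8% → Campaign Blue
Tablet: Campaign Blue 45/111 = 40.5%, Campaign Red 4/12 = 33.3% → Campaign Blue
Overall: Campaign Blue 58/136 = 42.6%, Campaign Red 111/221 = 50.2% → Campaign Red
(Campaign Blue wins every device group but Campaign Red wins overall — Campaign Blue's impressions skew toward the low-rate tablet group.)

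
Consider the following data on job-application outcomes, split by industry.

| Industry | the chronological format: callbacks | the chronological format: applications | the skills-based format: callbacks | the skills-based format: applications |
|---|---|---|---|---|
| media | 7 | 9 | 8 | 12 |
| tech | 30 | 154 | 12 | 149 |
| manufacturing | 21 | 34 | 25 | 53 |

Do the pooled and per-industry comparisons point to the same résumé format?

Yes

Media: the chronological format 7/9 = 77.8%, the skills-based format 8/12 = 66.7% → the chronological format
Tech: the chronological format 30/154 = 19.5%, the skills-based format 12/149 = 8.1% → the chronological format
Manufacturing: the chronological format 21/34 = 61.8%, the skills-based format 25/53 = 47.2% → the chronological format
Overall: the chronological format 58/197 = 29.4%, the skills-based format 45/214 = 21.0% → the chronological format
The chronological format wins overall and in every industry group — no reversal.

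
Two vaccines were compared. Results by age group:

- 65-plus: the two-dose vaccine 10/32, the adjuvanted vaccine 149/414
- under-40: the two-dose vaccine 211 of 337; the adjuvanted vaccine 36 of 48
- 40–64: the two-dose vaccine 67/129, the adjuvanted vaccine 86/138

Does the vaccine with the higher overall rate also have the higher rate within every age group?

No

65-plus: the two-dose vaccine 10/32 = 31.2%, the adjuvanted vaccine 149/414 = 36.0% → the adjuvanted vaccine
Under-40: the two-dose vaccine 211/337 = 62.6%, the adjuvanted vaccine 36/48 = 75.0% → the adjuvanted vaccine
40–64: the two-dose vaccine 67/129 = 51.9%, the adjuvanted vaccine 86/138 = 62.3% → the adjuvanted vaccine
Overall: the two-dose vaccine 288/498 = 57.8%, the adjuvanted vaccine 271/600 = 45.2% → the two-dose vaccine
The adjuvanted vaccine wins each age group but the two-dose vaccine wins overall — the comparison reverses. The adjuvanted vaccine's recipients skew toward 65-plus, which has a lower base rate.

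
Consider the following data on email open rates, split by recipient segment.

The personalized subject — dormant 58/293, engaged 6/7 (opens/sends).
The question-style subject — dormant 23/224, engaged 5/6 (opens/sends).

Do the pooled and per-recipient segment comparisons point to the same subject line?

Dormant: the personalized subject 58/293 = 19.8%, the question-style subject 23/224 = 10.3% → the personalized subject
Engaged: the personalized subject 6/7 = 85.7%, the question-style subject 5/6 = 83.3% → the personalized subject
Overall: the personalized subject 64/300 = 21.3%, the question-style subject 28/230 = 12.2% → the personalized subject
The personalized subject wins overall and in every recipient group — no reversal.

Yes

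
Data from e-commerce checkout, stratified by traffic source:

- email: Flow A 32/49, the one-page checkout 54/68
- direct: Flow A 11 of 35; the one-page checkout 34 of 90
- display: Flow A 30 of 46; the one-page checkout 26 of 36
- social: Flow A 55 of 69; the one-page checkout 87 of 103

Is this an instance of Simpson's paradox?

No

Email: Flow A 32/49 = 65.3%, the one-page checkout 54/68 = 79.4% → the one-page checkout
Direct: Flow A 11/35 = 31.4%, the one-page checkout 34/90 = 37.8% → the one-page checkout
Display: Flow A 30/46 = 65.2%, the one-page checkout 26/36 = 72.2% → the one-page checkout
Social: Flow A 55/69 = 79.7%, the one-page checkout 87/103 = 84.5% → the one-page checkout
Overall: Flow A 128/199 = 64.3%, the one-page checkout 201/297 = 67.7% → the one-page checkout
The one-page checkout wins overall and in every traffic group — no reversal.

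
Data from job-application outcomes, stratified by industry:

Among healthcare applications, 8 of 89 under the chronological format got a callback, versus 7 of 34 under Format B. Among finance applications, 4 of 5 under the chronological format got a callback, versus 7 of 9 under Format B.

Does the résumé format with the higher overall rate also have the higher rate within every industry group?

No

Healthcare: the chronological format 8/89 = 9.0%, Format B 7/34 = 20.6% → Format B
Finance: the chronological format 4/5 = 80.0%, Format B 7/9 = 77.8% → the chronological format
Overall: the chronological format 12/94 = 12.8%, Format B 14/43 = 32.6% → Format B
Neither sweeps: the chronological format wins 1 of 2 groups, Format B wins 1. Format B wins overall but not every group — no Simpson reversal.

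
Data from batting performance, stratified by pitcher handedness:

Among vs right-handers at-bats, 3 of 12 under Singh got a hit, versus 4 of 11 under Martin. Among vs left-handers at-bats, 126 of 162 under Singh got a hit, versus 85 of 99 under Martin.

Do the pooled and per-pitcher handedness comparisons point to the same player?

Vs right-handers: Singh 3/12 = 25.0%, Martin 4/11 = 36.4% → Martin
Vs left-handers: Singh 126/162 = 77.8%, Martin 85/99 = 85.9% → Martin
Overall: Singh 129/174 = 74.1%, Martin 89/110 = 80.9% → Martin
Martin wins overall and in every pitcher group — no reversal.

Yes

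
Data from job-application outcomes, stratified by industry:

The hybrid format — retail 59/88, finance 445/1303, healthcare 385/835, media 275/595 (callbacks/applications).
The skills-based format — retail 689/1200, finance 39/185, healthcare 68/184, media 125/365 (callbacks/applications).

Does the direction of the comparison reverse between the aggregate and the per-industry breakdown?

Retail: the hybrid format 59/88 = 67.0%, the skills-based format 689/1200 = 57.4% → the hybrid format
Finance: the hybrid format 445/1303 = 34.2%, the skills-based format 39/185 = 21.1% → the hybrid format
Healthcare: the hybrid format 385/835 = 46.1%, the skills-based format 68/184 = 37.0% → the hybrid format
Media: the hybrid format 275/595 = 46.2%, the skills-based format 125/365 = 34.2% → the hybrid format
Overall: the hybrid format 1164/2821 = 41.3%, the skills-based format 921/1934 = 47.6% → the skills-based format
The hybrid format wins each industry group but the skills-based format wins overall — the comparison reverses. The hybrid format's applications skew toward finance, which has a lower base rate.

Yes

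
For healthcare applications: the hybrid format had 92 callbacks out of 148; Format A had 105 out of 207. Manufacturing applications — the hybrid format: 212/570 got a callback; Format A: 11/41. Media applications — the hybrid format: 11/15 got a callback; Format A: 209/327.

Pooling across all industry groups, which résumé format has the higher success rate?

Format A

Healthcare: the hybrid format 92/148 = 62.2%, Format A 105/207 = 50.7% → the hybrid format
Manufacturing: the hybrid format 212/570 = 37.2%, Format A 11/41 = 26.8% → the hybrid format
Media: the hybrid format 11/15 = 73.3%, Format A 209/327 = 63.9% → the hybrid format
Overall: the hybrid format 315/733 = 43.0%, Format A 325/575 = 56.5% → Format A
(The hybrid format wins every industry group but Format A wins overall — the hybrid format's applications skew toward the low-rate manufacturing group.)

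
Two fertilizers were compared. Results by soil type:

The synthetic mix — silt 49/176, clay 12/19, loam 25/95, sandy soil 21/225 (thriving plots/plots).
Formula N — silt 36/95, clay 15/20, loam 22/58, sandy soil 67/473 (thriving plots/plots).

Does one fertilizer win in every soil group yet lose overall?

Silt: the synthetic mix 49/176 = 27.8%, Formula N 36/95 = 37.9% → Formula N
Clay: the synthetic mix 12/19 = 63.2%, Formula N 15/20 = 75.0% → Formula N
Loam: the synthetic mix 25/95 = 26.3%, Formula N 22/58 = 37.9% → Formula N
Sandy soil: the synthetic mix 21/225 = 9.3%, Formula N 67/473 = 14.2% → Formula N
Overall: the synthetic mix 107/515 = 20.8%, Formula N 140/646 = 21.7% → Formula N
Formula N wins overall and in every soil group — no reversal.

No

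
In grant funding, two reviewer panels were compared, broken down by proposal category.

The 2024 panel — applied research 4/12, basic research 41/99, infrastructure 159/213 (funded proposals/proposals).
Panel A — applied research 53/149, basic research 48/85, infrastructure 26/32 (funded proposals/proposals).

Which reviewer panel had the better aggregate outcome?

the 2024 panel

Applied research: the 2024 panel 4/12 = 33.3%, Panel A 53/149 = 35.6% → Panel A
Basic research: the 2024 panel 41/99 = 41.4%, Panel A 48/85 = 56.5% → Panel A
Infrastructure: the 2024 panel 159/213 = 74.6%, Panel A 26/32 = 81.2% → Panel A
Overall: the 2024 panel 204/324 = 63.0%, Panel A 127/266 = 47.7% → the 2024 panel
(Panel A wins every proposal group but the 2024 panel wins overall — Panel A's proposals skew toward the low-rate applied research group.)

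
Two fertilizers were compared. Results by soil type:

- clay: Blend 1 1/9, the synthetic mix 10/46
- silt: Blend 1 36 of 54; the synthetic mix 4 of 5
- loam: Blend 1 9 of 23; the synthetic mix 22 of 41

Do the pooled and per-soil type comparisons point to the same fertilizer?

No

Clay: Blend 1 1/9 = 11.1%, the synthetic mix 10/46 = 21.7% → the synthetic mix
Silt: Blend 1 36/54 = 66.7%, the synthetic mix 4/5 = 80.0% → the synthetic mix
Loam: Blend 1 9/23 = 39.1%, the synthetic mix 22/41 = 53.7% → the synthetic mix
Overall: Blend 1 46/86 = 53.5%, the synthetic mix 36/92 = 39.1% → Blend 1
The synthetic mix wins each soil group but Blend 1 wins overall — the comparison reverses. The synthetic mix's plots skew toward clay, which has a lower base rate.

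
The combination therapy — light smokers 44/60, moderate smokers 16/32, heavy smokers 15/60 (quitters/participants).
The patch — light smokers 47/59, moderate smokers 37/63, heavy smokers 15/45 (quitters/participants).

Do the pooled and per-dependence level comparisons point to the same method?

Light smokers: the combination therapy 44/60 = 73.3%, the patch 47/59 = 79.7% → the patch
Moderate smokers: the combination therapy 16/32 = 50.0%, the patch 37/63 = 58.7% → the patch
Heavy smokers: the combination therapy 15/60 = 25.0%, the patch 15/45 = 33.3% → the patch
Overall: the combination therapy 75/152 = 49.3%, the patch 99/167 = 59.3% → the patch
The patch wins overall and in every dependence group — no reversal.

Yes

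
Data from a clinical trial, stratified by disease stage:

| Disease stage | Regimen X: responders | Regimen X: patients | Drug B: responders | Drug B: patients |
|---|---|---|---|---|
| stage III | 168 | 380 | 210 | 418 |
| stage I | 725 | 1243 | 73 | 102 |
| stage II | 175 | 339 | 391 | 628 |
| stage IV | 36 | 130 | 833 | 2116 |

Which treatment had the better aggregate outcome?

Stage III: Regimen X 168/380 = 44.2%, Drug B 210/418 = 50.2% → Drug B
Stage I: Regimen X 725/1243 = 58.3%, Drug B 73/102 = 71.6% → Drug B
Stage II: Regimen X 175/339 = 51.6%, Drug B 391/628 = 62.3% → Drug B
Stage IV: Regimen X 36/130 = 27.7%, Drug B 833/2116 = 39.4% → Drug B
Overall: Regimen X 1104/2092 = 52.8%, Drug B 1507/3264 = 46.2% → Regimen X
(Drug B wins every disease group but Regimen X wins overall — Drug B's patients skew toward the low-rate stage IV group.)

Regimen X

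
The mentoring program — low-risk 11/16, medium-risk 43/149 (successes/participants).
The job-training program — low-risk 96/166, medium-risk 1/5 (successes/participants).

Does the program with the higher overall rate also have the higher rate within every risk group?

No

Low-risk: the mentoring program 11/16 = 68.8%, the job-training program 96/166 = 57.8% → the mentoring program
Medium-risk: the mentoring program 43/149 = 28.9%, the job-training program 1/5 = 20.0% → the mentoring program
Overall: the mentoring program 54/165 = 32.7%, the job-training program 97/171 = 56.7% → the job-training program
The mentoring program wins each risk group but the job-training program wins overall — the comparison reverses. The mentoring program's participants skew toward medium-risk, which has a lower base rate.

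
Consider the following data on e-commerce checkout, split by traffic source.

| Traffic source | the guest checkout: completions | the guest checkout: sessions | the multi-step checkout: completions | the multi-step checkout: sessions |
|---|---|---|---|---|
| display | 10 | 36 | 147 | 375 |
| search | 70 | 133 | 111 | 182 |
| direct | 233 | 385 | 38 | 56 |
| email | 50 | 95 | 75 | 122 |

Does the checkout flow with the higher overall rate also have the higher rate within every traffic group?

No

Display: the guest checkout 10/36 = 27.8%, the multi-step checkout 147/375 = 39.2% → the multi-step checkout
Search: the guest checkout 70/133 = 52.6%, the multi-step checkout 111/182 = 61.0% → the multi-step checkout
Direct: the guest checkout 233/385 = 60.5%, the multi-step checkout 38/56 = 67.9% → the multi-step checkout
Email: the guest checkout 50/95 = 52.6%, the multi-step checkout 75/122 = 61.5% → the multi-step checkout
Overall: the guest checkout 363/649 = 55.9%, the multi-step checkout 371/735 = 50.5% → the guest checkout
The multi-step checkout wins each traffic group but the guest checkout wins overall — the comparison reverses. The multi-step checkout's sessions skew toward display, which has a lower base rate.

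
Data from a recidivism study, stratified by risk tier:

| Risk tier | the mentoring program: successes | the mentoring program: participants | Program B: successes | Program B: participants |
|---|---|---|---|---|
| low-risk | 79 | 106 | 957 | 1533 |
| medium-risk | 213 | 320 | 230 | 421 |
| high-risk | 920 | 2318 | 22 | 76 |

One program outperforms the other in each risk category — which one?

the mentoring program

Low-risk: the mentoring program 79/106 = 74.5%, Program B 957/1533 = 62.4% → the mentoring program
Medium-risk: the mentoring program 213/320 = 66.6%, Program B 230/421 = 54.6% → the mentoring program
High-risk: the mentoring program 920/2318 = 39.7%, Program B 22/76 = 28.9% → the mentoring program
The mentoring program has the higher rate in all 3 groups.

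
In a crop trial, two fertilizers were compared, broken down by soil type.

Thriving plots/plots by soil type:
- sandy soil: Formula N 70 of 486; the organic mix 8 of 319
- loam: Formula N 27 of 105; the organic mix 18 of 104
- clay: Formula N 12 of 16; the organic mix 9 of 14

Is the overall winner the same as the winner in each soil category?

Sandy soil: Formula N 70/486 = 14.4%, the organic mix 8/319 = 2.5% → Formula N
Loam: Formula N 27/105 = 25.7%, the organic mix 18/104 = 17.3% → Formula N
Clay: Formula N 12/16 = 75.0%, the organic mix 9/14 = 64.3% → Formula N
Overall: Formula N 109/607 = 18.0%, the organic mix 35/437 = 8.0% → Formula N
Formula N wins overall and in every soil group — no reversal.

Yes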